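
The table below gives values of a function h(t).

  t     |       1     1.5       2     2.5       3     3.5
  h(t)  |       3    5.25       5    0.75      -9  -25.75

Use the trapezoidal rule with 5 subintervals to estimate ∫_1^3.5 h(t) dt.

Δt = 0.5.
T_5 = (0.5/2)·[3 + 2·5.25 + 2·5 + 2·0.75 + 2·(-9) + (-25.75)] = -4.6875.

-4.6875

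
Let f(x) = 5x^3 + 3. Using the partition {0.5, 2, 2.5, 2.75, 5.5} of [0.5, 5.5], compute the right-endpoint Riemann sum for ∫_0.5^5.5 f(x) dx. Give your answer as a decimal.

Subinterval widths: 1.5, 0.5, 0.25, 2.75.
Right endpoints: 2, 2.5, 2.75, 5.5.
f(2) = 43, f(2.5) = 81.125, f(2.75) = 106.984375, f(5.5) = 834.875.
Sum = Σ Δx_i · f(x_i).
Sum = 2427.71484375.

2427.71484375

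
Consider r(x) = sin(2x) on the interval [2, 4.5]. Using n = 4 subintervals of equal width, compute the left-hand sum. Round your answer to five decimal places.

Δx = (4.5 − 2)/4 = 0.625.
Left endpoints: 2, 2.625, 3.25, 3.875.
r(2) ≈ -0.75680, r(2.625) ≈ -0.85893, r(3.25) ≈ 0.21512, r(3.875) ≈ 0.99460.
Sum = Δx · [r(2) + r(2.625) + r(3.25) + r(3.875)].
Sum ≈ -0.25376.

-0.25376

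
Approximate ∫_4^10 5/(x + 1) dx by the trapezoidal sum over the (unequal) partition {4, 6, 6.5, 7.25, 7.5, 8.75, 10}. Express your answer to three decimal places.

Subinterval widths: 2, 0.5, 0.75, 0.25, 1.25, 1.25.
f(4) = 1, f(6) = 5/7, f(6.5) = 2/3, f(7.25) = 20/33, f(7.5) = 10/17, f(8.75) = 20/39, f(10) = 5/11.
On each subinterval the trapezoid contributes (Δx_i/2)·[f(x_{i-1}) + f(x_i)].
Sum ≈ 3.979.

3.979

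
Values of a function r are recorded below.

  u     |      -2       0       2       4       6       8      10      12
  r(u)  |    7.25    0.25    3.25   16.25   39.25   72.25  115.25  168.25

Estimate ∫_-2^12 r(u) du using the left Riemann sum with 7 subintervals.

507.5

Δu = 2.
Sum = 2·[7.25 + 0.25 + 3.25 + 16.25 + 39.25 + 72.25 + 115.25] = 507.5.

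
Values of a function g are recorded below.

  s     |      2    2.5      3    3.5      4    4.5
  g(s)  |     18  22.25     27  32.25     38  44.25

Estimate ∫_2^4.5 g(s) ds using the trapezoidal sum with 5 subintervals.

Δs = 0.5.
T_5 = (0.5/2)·[18 + 2·22.25 + 2·27 + 2·32.25 + 2·38 + 44.25] = 75.3125.

75.3125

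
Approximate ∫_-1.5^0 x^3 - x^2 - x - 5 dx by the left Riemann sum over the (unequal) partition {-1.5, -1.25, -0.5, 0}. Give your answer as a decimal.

-10.16796875

Subinterval widths: 0.25, 0.75, 0.5.
Left endpoints: -1.5, -1.25, -0.5.
f(-1.5) = -9.125, f(-1.25) = -7.265625, f(-0.5) = -4.875.
Sum = Σ Δx_i · f(x_i).
Sum = -10.16796875.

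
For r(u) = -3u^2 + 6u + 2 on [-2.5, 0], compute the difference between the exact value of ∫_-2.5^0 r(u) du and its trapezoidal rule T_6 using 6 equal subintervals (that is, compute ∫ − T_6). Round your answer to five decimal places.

0.21701

Exact integral: ∫_-2.5^0 r(u) du = -29.375.
T_6 ≈ -29.5920139.
Error ≈ -29.375 − (-29.5920139) ≈ 0.21701.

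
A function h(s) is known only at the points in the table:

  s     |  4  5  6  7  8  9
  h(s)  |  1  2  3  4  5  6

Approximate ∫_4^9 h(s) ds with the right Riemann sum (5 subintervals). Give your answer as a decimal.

20

Δs = 1.
Sum = 1·[2 + 3 + 4 + 5 + 6] = 20.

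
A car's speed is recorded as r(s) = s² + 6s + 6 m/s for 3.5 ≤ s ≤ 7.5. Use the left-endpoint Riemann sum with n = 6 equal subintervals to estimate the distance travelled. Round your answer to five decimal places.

Δs = (7.5 − 3.5)/6 = 2/3.
Left endpoints: 3.5, 25/6, 29/6, 5.5, 37/6, 41/6.
r(3.5) = 39.25, r(25/6) = 1741/36, r(29/6) = 2101/36, r(5.5) = 69.25, r(37/6) = 2917/36, r(41/6) = 3373/36.
Sum = Δs · [r(3.5) + r(25/6) + r(29/6) + ...].
Sum ≈ 259.96296.

259.96296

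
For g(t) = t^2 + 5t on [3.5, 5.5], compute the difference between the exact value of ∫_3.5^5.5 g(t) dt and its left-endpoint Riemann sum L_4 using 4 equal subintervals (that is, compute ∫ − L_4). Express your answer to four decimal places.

6.9167

Exact integral: ∫_3.5^5.5 g(t) dt ≈ 86.166667.
L_4 = 79.25.
Error ≈ 86.166667 − 79.25 ≈ 6.9167.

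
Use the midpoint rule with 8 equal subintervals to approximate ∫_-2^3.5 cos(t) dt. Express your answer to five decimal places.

0.56967

Δt = (3.5 − (-2))/8 = 0.6875.
Midpoints: -1.65625, -0.96875, -0.28125, 0.40625, 1.09375, 1.78125, 2.46875, 3.15625.
f(-1.65625) ≈ -0.08535, f(-0.96875) ≈ 0.56633, f(-0.28125) ≈ 0.96071, f(0.40625) ≈ 0.91861, f(1.09375) ≈ 0.45916, f(1.78125) ≈ -0.20890, f(2.46875) ≈ -0.78205, f(3.15625) ≈ -0.99989.
Sum = Δt · [f(-1.65625) + f(-0.96875) + f(-0.28125) + ...].
Sum ≈ 0.56967.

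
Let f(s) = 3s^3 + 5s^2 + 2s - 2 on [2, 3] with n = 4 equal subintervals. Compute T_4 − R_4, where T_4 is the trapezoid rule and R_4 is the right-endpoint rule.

T_4 = 83.703125.
R_4 = 94.203125.
T_4 − R_4 = -10.5.

-10.5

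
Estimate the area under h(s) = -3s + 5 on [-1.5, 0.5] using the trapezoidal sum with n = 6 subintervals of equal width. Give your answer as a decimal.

13

Δs = (0.5 − (-1.5))/6 = 1/3.
h(-1.5) = 9.5, h(-7/6) = 8.5, h(-5/6) = 7.5, h(-0.5) = 6.5, h(-1/6) = 5.5, h(1/6) = 4.5, h(0.5) = 3.5.
T_6 = (Δs/2)·[h(s_0) + 2h(s_1) + ... + 2h(s_{5}) + h(s_6)].
Sum = 13.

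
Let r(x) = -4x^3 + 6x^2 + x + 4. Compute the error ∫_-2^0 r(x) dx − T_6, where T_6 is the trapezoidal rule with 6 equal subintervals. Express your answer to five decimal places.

Exact integral: ∫_-2^0 r(x) dx = 38.
T_6 ≈ 38.6666667.
Error ≈ 38 − 38.6666667 ≈ -0.66667.

-0.66667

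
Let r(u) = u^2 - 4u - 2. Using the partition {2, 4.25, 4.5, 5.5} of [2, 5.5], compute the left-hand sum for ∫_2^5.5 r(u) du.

-13.484375

Subinterval widths: 2.25, 0.25, 1.
Left endpoints: 2, 4.25, 4.5.
r(2) = -6, r(4.25) = -0.9375, r(4.5) = 0.25.
Sum = Σ Δu_i · r(u_i).
Sum = -13.484375.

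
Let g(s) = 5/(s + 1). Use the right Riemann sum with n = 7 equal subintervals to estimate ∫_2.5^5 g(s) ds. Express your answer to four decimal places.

Δs = (5 − 2.5)/7 = 5/14.
Right endpoints: 20/7, 45/14, 25/7, 55/14, 30/7, 65/14, 5.
g(20/7) = 35/27, g(45/14) = 70/59, g(25/7) = 1.09375, g(55/14) = 70/69, g(30/7) = 35/37, g(65/14) = 70/79, g(5) = 5/6.
Sum = Δs · [g(20/7) + g(45/14) + g(25/7) + ...].
Sum ≈ 2.5915.

2.5915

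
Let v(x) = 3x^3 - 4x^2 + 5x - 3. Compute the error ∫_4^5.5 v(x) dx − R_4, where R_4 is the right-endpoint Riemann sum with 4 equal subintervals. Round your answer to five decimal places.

-49.66699

Exact integral: ∫_4^5.5 v(x) dx = 388.921875.
R_4 ≈ 438.5888672.
Error ≈ 388.921875 − 438.5888672 ≈ -49.66699.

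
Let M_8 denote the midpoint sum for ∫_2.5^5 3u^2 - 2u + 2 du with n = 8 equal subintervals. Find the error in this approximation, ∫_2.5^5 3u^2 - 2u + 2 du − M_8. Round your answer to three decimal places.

0.061

Exact integral: ∫_2.5^5 f(u) du = 95.625.
M_8 ≈ 95.56396.
Error ≈ 95.625 − 95.56396 ≈ 0.061.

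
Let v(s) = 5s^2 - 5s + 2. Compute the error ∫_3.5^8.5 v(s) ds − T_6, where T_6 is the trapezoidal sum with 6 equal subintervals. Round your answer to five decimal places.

Exact integral: ∫_3.5^8.5 v(s) ds ≈ 812.0833333.
T_6 ≈ 814.9768519.
Error ≈ 812.0833333 − 814.9768519 ≈ -2.89352.

-2.89352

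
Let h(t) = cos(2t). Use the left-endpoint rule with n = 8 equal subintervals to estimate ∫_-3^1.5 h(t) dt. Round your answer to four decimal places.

Δt = (1.5 − (-3))/8 = 0.5625.
Left endpoints: -3, -2.4375, -1.875, -1.3125, -0.75, -0.1875, 0.375, 0.9375.
h(-3) ≈ 0.9602, h(-2.4375) ≈ 0.1619, h(-1.875) ≈ -0.8206, h(-1.3125) ≈ -0.8695, h(-0.75) ≈ 0.0707, h(-0.1875) ≈ 0.9305, h(0.375) ≈ 0.7317, h(0.9375) ≈ -0.2995.
Sum = Δt · [h(-3) + h(-2.4375) + h(-1.875) + ...].
Sum ≈ 0.4868.

0.4868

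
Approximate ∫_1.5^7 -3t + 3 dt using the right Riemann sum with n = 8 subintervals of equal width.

Δt = (7 − 1.5)/8 = 0.6875.
Right endpoints: 2.1875, 2.875, 3.5625, 4.25, 4.9375, 5.625, 6.3125, 7.
f(2.1875) = -3.5625, f(2.875) = -5.625, f(3.5625) = -7.6875, f(4.25) = -9.75, f(4.9375) = -11.8125, f(5.625) = -13.875, f(6.3125) = -15.9375, f(7) = -18.
Sum = Δt · [f(2.1875) + f(2.875) + f(3.5625) + ...].
Sum = -59.296875.

-59.296875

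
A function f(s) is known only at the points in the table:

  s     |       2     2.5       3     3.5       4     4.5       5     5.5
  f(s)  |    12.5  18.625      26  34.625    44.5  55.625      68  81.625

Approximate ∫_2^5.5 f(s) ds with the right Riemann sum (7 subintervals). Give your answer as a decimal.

164.5

Δs = 0.5.
Sum = 0.5·[18.625 + 26 + 34.625 + 44.5 + 55.625 + 68 + 81.625] = 164.5.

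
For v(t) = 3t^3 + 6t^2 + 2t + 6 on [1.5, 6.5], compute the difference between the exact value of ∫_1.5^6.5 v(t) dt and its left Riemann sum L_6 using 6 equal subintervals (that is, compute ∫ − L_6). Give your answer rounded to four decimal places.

Exact integral: ∫_1.5^6.5 v(t) dt = 1947.5.
L_6 ≈ 1528.576389.
Error ≈ 1947.5 − 1528.576389 ≈ 418.9236.

418.9236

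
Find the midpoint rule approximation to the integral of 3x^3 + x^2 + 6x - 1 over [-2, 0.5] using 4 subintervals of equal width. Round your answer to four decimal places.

-22.5269

Δx = (0.5 − (-2))/4 = 0.625.
Midpoints: -1.6875, -1.0625, -0.4375, 0.1875.
f(-1.6875) = -92953/4096, f(-1.0625) = -40323/4096, f(-0.4375) = -15093/4096, f(0.1875) = 737/4096.
Sum = Δx · [f(-1.6875) + f(-1.0625) + f(-0.4375) + f(0.1875)].
Sum ≈ -22.5269.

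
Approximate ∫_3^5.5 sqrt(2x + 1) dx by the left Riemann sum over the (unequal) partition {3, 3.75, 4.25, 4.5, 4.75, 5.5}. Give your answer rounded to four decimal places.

7.4335

Subinterval widths: 0.75, 0.5, 0.25, 0.25, 0.75.
Left endpoints: 3, 3.75, 4.25, 4.5, 4.75.
f(3) ≈ 2.6458, f(3.75) ≈ 2.9155, f(4.25) ≈ 3.0822, f(4.5) ≈ 3.1623, f(4.75) ≈ 3.2404.
Sum = Σ Δx_i · f(x_i).
Sum ≈ 7.4335.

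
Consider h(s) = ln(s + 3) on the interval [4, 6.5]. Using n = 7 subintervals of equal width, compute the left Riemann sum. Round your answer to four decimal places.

5.2110

Δs = (6.5 − 4)/7 = 5/14.
Left endpoints: 4, 61/14, 33/7, 71/14, 38/7, 81/14, 43/7.
h(4) ≈ 1.9459, h(61/14) ≈ 1.9957, h(33/7) ≈ 2.0431, h(71/14) ≈ 2.0883, h(38/7) ≈ 2.1316, h(81/14) ≈ 2.1731, h(43/7) ≈ 2.2130.
Sum = Δs · [h(4) + h(61/14) + h(33/7) + ...].
Sum ≈ 5.2110.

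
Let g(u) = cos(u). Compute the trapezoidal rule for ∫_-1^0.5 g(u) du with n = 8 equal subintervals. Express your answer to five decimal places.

Δu = (0.5 − (-1))/8 = 0.1875.
g(-1) ≈ 0.54030, g(-0.8125) ≈ 0.68769, g(-0.625) ≈ 0.81096, g(-0.4375) ≈ 0.90581, g(-0.25) ≈ 0.96891, g(-0.0625) ≈ 0.99805, g(0.125) ≈ 0.99220, g(0.3125) ≈ 0.95157, g(0.5) ≈ 0.87758.
T_8 = (Δu/2)·[g(u_0) + 2g(u_1) + ... + 2g(u_{7}) + g(u_8)].
Sum ≈ 1.31702.

1.31702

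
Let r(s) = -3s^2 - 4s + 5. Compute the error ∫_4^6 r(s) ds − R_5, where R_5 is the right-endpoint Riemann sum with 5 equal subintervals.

13.76

Exact integral: ∫_4^6 r(s) ds = -182.
R_5 = -195.76.
Error = -182 − (-195.76) = 13.76.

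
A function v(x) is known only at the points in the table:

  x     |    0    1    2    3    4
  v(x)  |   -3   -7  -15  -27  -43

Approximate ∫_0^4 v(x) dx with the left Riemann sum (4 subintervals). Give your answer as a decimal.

Δx = 1.
Sum = 1·[(-3) + (-7) + (-15) + (-27)] = -52.

-52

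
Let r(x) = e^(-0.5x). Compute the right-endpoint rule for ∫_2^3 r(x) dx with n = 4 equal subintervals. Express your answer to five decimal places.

Δx = (3 − 2)/4 = 0.25.
Right endpoints: 2.25, 2.5, 2.75, 3.
r(2.25) ≈ 0.32465, r(2.5) ≈ 0.28650, r(2.75) ≈ 0.25284, r(3) ≈ 0.22313.
Sum = Δx · [r(2.25) + r(2.5) + r(2.75) + r(3)].
Sum ≈ 0.27178.

0.27178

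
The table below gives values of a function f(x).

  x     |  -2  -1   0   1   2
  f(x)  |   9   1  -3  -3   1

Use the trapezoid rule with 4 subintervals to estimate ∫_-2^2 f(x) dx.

0

Δx = 1.
T_4 = (1/2)·[9 + 2·1 + 2·(-3) + 2·(-3) + 1] = 0.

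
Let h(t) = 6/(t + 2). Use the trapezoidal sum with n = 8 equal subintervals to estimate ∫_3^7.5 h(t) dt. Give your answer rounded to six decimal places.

Δt = (7.5 − 3)/8 = 0.5625.
h(3) = 1.2, h(3.5625) = 96/89, h(4.125) = 48/49, h(4.6875) = 96/107, h(5.25) = 24/29, h(5.8125) = 0.768, h(6.375) = 48/67, h(6.9375) = 96/143, h(7.5) = 12/19.
T_8 = (Δt/2)·[h(t_0) + 2h(t_1) + ... + 2h(t_{7}) + h(t_8)].
Sum ≈ 3.855691.

3.855691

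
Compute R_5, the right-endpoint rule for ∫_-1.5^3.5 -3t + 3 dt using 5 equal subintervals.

Δt = (3.5 − (-1.5))/5 = 1.
Right endpoints: -0.5, 0.5, 1.5, 2.5, 3.5.
f(-0.5) = 4.5, f(0.5) = 1.5, f(1.5) = -1.5, f(2.5) = -4.5, f(3.5) = -7.5.
Sum = Δt · [f(-0.5) + f(0.5) + f(1.5) + f(2.5) + f(3.5)].
Sum = -7.5.

-7.5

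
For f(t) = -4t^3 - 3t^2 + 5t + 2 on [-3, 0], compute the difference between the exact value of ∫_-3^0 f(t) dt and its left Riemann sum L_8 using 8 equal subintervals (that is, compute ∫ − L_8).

-13.4296875

Exact integral: ∫_-3^0 f(t) dt = 37.5.
L_8 = 50.9296875.
Error = 37.5 − 50.9296875 = -13.4296875.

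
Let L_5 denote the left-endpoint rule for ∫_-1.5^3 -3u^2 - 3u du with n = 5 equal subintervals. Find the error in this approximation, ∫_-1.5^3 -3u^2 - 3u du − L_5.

Exact integral: ∫_-1.5^3 f(u) du = -40.5.
L_5 = -27.135.
Error = -40.5 − (-27.135) = -13.365.

-13.365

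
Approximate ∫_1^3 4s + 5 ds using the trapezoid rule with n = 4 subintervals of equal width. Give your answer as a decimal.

26

Δs = (3 − 1)/4 = 0.5.
f(1) = 9, f(1.5) = 11, f(2) = 13, f(2.5) = 15, f(3) = 17.
T_4 = (Δs/2)·[f(s_0) + 2f(s_1) + 2f(s_2) + 2f(s_3) + f(s_4)].
Sum = 26.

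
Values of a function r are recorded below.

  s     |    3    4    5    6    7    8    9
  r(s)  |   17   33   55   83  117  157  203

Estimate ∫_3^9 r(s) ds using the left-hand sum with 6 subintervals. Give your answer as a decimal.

462

Δs = 1.
Sum = 1·[17 + 33 + 55 + 83 + 117 + 157] = 462.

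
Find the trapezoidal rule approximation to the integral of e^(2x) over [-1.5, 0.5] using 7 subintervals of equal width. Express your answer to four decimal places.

Δx = (0.5 − (-1.5))/7 = 2/7.
f(-1.5) ≈ 0.0498, f(-17/14) ≈ 0.0882, f(-13/14) ≈ 0.1561, f(-9/14) ≈ 0.2765, f(-5/14) ≈ 0.4895, f(-1/14) ≈ 0.8669, f(3/14) ≈ 1.5351, f(0.5) ≈ 2.7183.
T_7 = (Δx/2)·[f(x_0) + 2f(x_1) + ... + 2f(x_{6}) + f(x_7)].
Sum ≈ 1.3704.

1.3704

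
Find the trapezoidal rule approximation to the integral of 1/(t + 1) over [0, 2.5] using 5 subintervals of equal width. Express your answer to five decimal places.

1.27143

Δt = (2.5 − 0)/5 = 0.5.
f(0) = 1, f(0.5) = 2/3, f(1) = 0.5, f(1.5) = 0.4, f(2) = 1/3, f(2.5) = 2/7.
T_5 = (Δt/2)·[f(t_0) + 2f(t_1) + ... + 2f(t_{4}) + f(t_5)].
Sum ≈ 1.27143.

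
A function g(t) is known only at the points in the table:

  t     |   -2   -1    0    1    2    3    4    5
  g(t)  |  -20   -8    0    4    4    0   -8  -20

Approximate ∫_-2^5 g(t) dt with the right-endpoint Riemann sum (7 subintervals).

Δt = 1.
Sum = 1·[(-8) + 0 + 4 + 4 + 0 + (-8) + (-20)] = -28.

-28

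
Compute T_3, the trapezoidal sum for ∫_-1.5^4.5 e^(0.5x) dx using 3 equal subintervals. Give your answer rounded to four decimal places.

19.5088

Δx = (4.5 − (-1.5))/3 = 2.
f(-1.5) ≈ 0.4724, f(0.5) ≈ 1.2840, f(2.5) ≈ 3.4903, f(4.5) ≈ 9.4877.
T_3 = (Δx/2)·[f(x_0) + 2f(x_1) + 2f(x_2) + f(x_3)].
Sum ≈ 19.5088.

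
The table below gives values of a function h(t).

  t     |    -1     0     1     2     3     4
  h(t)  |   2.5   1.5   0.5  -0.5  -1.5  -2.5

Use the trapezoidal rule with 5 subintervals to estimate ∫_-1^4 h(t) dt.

0

Δt = 1.
T_5 = (1/2)·[2.5 + 2·1.5 + 2·0.5 + 2·(-0.5) + 2·(-1.5) + (-2.5)] = 0.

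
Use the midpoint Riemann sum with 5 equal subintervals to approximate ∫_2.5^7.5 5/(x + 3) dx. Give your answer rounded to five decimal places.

Δx = (7.5 − 2.5)/5 = 1.
Midpoints: 3, 4, 5, 6, 7.
f(3) = 5/6, f(4) = 5/7, f(5) = 0.625, f(6) = 5/9, f(7) = 0.5.
Sum = Δx · [f(3) + f(4) + f(5) + f(6) + f(7)].
Sum ≈ 3.22817.

3.22817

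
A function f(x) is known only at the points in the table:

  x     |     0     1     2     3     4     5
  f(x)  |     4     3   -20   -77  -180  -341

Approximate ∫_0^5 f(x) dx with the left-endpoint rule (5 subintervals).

Δx = 1.
Sum = 1·[4 + 3 + (-20) + (-77) + (-180)] = -270.

-270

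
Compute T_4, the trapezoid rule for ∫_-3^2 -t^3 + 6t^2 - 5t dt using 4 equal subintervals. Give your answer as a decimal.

Δt = (2 − (-3))/4 = 1.25.
f(-3) = 96, f(-1.75) = 32.484375, f(-0.5) = 4.125, f(0.75) = -0.796875, f(2) = 6.
T_4 = (Δt/2)·[f(t_0) + 2f(t_1) + 2f(t_2) + 2f(t_3) + f(t_4)].
Sum = 108.515625.

108.515625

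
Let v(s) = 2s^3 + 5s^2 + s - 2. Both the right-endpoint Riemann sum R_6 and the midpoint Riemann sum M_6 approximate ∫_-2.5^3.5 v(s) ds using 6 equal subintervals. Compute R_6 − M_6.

88.5

R_6 = 228.5.
M_6 = 140.
R_6 − M_6 = 88.5.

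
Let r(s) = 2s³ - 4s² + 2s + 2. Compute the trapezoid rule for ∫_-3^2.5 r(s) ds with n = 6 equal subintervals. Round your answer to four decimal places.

-73.7885

Δs = (2.5 − (-3))/6 = 11/12.
r(-3) = -94, r(-25/12) = -32497/864, r(-7/6) = -967/108, r(-0.25) = 1.21875, r(2/3) = 58/27, r(19/12) = 2659/864, r(2.5) = 13.25.
T_6 = (Δs/2)·[r(s_0) + 2r(s_1) + ... + 2r(s_{5}) + r(s_6)].
Sum ≈ -73.7885.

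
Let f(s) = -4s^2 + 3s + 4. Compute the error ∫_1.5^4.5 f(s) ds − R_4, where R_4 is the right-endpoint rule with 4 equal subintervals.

24.75

Exact integral: ∫_1.5^4.5 f(s) ds = -78.
R_4 = -102.75.
Error = -78 − (-102.75) = 24.75.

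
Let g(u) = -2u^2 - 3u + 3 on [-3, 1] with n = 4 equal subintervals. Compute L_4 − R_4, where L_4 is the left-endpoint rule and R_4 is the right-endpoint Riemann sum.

L_4 = 2.
R_4 = 6.
L_4 − R_4 = -4.

-4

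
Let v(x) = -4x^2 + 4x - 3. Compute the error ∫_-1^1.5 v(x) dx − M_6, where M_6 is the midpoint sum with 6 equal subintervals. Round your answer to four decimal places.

-0.1447

Exact integral: ∫_-1^1.5 v(x) dx ≈ -10.833333.
M_6 ≈ -10.688657.
Error ≈ -10.833333 − (-10.688657) ≈ -0.1447.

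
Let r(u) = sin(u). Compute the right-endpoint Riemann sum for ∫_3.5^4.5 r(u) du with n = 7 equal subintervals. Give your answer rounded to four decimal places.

-0.7692

Δu = (4.5 − 3.5)/7 = 1/7.
Right endpoints: 51/14, 53/14, 55/14, 57/14, 59/14, 61/14, 4.5.
r(51/14) ≈ -0.4805, r(53/14) ≈ -0.6005, r(55/14) ≈ -0.7082, r(57/14) ≈ -0.8015, r(59/14) ≈ -0.8785, r(61/14) ≈ -0.9376, r(4.5) ≈ -0.9775.
Sum = Δu · [r(51/14) + r(53/14) + r(55/14) + ...].
Sum ≈ -0.7692.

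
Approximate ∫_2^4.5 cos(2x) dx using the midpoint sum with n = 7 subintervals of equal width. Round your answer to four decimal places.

0.5971

Δx = (4.5 − 2)/7 = 5/14.
Midpoints: 61/28, 71/28, 81/28, 3.25, 101/28, 111/28, 121/28.
f(61/28) ≈ -0.3478, f(71/28) ≈ 0.3514, f(81/28) ≈ 0.8788, f(3.25) ≈ 0.9766, f(101/28) ≈ 0.5970, f(111/28) ≈ -0.0745, f(121/28) ≈ -0.7096.
Sum = Δx · [f(61/28) + f(71/28) + f(81/28) + ...].
Sum ≈ 0.5971.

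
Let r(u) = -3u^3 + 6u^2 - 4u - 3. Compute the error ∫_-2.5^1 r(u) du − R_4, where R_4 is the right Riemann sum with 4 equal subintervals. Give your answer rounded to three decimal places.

Exact integral: ∫_-2.5^1 r(u) du = 61.796875.
R_4 ≈ 25.76465.
Error ≈ 61.796875 − 25.76465 ≈ 36.032.

36.032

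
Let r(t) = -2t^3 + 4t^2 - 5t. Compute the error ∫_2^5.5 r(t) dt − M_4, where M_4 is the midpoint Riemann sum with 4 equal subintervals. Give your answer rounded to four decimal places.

-4.1312

Exact integral: ∫_2^5.5 r(t) dt ≈ -303.989583.
M_4 ≈ -299.858398.
Error ≈ -303.989583 − (-299.858398) ≈ -4.1312.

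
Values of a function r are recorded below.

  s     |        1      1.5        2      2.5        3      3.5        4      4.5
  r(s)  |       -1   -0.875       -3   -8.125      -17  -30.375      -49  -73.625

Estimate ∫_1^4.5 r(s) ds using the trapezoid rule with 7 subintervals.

Δs = 0.5.
T_7 = (0.5/2)·[(-1) + 2·(-0.875) + 2·(-3) + 2·(-8.125) + 2·(-17) + 2·(-30.375) + 2·(-49) + (-73.625)] = -72.84375.

-72.84375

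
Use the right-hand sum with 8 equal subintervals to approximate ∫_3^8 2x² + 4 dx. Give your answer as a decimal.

Δx = (8 − 3)/8 = 0.625.
Right endpoints: 3.625, 4.25, 4.875, 5.5, 6.125, 6.75, 7.375, 8.
f(3.625) = 30.28125, f(4.25) = 40.125, f(4.875) = 51.53125, f(5.5) = 64.5, f(6.125) = 79.03125, f(6.75) = 95.125, f(7.375) = 112.78125, f(8) = 132.
Sum = Δx · [f(3.625) + f(4.25) + f(4.875) + ...].
Sum = 378.359375.

378.359375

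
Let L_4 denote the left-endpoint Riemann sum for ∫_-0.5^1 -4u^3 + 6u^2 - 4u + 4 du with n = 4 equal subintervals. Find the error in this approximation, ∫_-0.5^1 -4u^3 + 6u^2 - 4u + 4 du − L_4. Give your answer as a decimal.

-1.23046875

Exact integral: ∫_-0.5^1 f(u) du = 5.8125.
L_4 = 7.04296875.
Error = 5.8125 − 7.04296875 = -1.23046875.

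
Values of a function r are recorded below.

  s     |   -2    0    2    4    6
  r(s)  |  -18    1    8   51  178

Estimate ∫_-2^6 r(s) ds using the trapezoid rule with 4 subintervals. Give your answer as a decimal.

Δs = 2.
T_4 = (2/2)·[(-18) + 2·1 + 2·8 + 2·51 + 178] = 280.

280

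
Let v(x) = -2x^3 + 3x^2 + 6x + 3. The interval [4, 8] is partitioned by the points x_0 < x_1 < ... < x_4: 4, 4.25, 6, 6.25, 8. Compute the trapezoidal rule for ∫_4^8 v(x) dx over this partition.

-1376.4375

Subinterval widths: 0.25, 1.75, 0.25, 1.75.
v(4) = -53, v(4.25) = -70.84375, v(6) = -285, v(6.25) = -330.59375, v(8) = -781.
On each subinterval the trapezoid contributes (Δx_i/2)·[v(x_{i-1}) + v(x_i)].
Sum = -1376.4375.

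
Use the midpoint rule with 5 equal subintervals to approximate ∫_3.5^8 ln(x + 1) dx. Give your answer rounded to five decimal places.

Δx = (8 − 3.5)/5 = 0.9.
Midpoints: 3.95, 4.85, 5.75, 6.65, 7.55.
f(3.95) ≈ 1.59939, f(4.85) ≈ 1.76644, f(5.75) ≈ 1.90954, f(6.65) ≈ 2.03471, f(7.55) ≈ 2.14593.
Sum = Δx · [f(3.95) + f(4.85) + f(5.75) + f(6.65) + f(7.55)].
Sum ≈ 8.51041.

8.51041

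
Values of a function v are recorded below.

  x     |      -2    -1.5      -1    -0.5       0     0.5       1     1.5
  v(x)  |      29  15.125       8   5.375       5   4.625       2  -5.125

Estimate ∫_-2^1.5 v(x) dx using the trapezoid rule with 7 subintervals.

Δx = 0.5.
T_7 = (0.5/2)·[29 + 2·15.125 + 2·8 + 2·5.375 + 2·5 + 2·4.625 + 2·2 + (-5.125)] = 26.03125.

26.03125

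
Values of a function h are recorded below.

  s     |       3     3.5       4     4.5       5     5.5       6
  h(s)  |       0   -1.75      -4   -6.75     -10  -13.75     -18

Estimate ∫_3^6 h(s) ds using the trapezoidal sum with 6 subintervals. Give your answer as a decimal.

Δs = 0.5.
T_6 = (0.5/2)·[0 + 2·(-1.75) + 2·(-4) + 2·(-6.75) + 2·(-10) + 2·(-13.75) + (-18)] = -22.625.

-22.625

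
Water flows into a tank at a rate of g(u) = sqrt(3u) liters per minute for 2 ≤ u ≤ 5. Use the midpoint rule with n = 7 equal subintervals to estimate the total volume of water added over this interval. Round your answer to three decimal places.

Δu = (5 − 2)/7 = 3/7.
Midpoints: 31/14, 37/14, 43/14, 3.5, 55/14, 61/14, 67/14.
g(31/14) ≈ 2.577, g(37/14) ≈ 2.816, g(43/14) ≈ 3.036, g(3.5) ≈ 3.240, g(55/14) ≈ 3.433, g(61/14) ≈ 3.615, g(67/14) ≈ 3.789.
Sum = Δu · [g(31/14) + g(37/14) + g(43/14) + ...].
Sum ≈ 9.646.

9.646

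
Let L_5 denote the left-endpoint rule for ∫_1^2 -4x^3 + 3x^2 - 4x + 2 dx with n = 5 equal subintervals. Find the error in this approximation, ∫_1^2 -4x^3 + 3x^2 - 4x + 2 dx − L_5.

Exact integral: ∫_1^2 f(x) dx = -12.
L_5 = -9.8.
Error = -12 − (-9.8) = -2.2.

-2.2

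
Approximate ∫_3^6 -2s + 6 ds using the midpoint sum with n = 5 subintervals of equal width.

-9

Δs = (6 − 3)/5 = 0.6.
Midpoints: 3.3, 3.9, 4.5, 5.1, 5.7.
f(3.3) = -0.6, f(3.9) = -1.8, f(4.5) = -3, f(5.1) = -4.2, f(5.7) = -5.4.
Sum = Δs · [f(3.3) + f(3.9) + f(4.5) + f(5.1) + f(5.7)].
Sum = -9.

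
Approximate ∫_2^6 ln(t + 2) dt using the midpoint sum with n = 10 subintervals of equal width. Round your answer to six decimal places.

Δt = (6 − 2)/10 = 0.4.
Midpoints: 2.2, 2.6, 3, 3.4, 3.8, 4.2, 4.6, 5, 5.4, 5.8.
f(2.2) ≈ 1.435085, f(2.6) ≈ 1.526056, f(3) ≈ 1.609438, f(3.4) ≈ 1.686399, f(3.8) ≈ 1.757858, f(4.2) ≈ 1.824549, f(4.6) ≈ 1.887070, f(5) ≈ 1.945910, f(5.4) ≈ 2.001480, f(5.8) ≈ 2.054124.
Sum = Δt · [f(2.2) + f(2.6) + f(3) + ...].
Sum ≈ 7.091187.

7.091187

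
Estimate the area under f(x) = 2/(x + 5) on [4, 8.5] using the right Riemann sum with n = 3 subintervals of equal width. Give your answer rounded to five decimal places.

0.75794

Δx = (8.5 − 4)/3 = 1.5.
Right endpoints: 5.5, 7, 8.5.
f(5.5) = 4/21, f(7) = 1/6, f(8.5) = 4/27.
Sum = Δx · [f(5.5) + f(7) + f(8.5)].
Sum ≈ 0.75794.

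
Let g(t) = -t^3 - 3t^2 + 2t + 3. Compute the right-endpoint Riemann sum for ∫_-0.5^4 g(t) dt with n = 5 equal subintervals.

-149.94

Δt = (4 − (-0.5))/5 = 0.9.
Right endpoints: 0.4, 1.3, 2.2, 3.1, 4.
g(0.4) = 3.256, g(1.3) = -1.667, g(2.2) = -17.768, g(3.1) = -49.421, g(4) = -101.
Sum = Δt · [g(0.4) + g(1.3) + g(2.2) + g(3.1) + g(4)].
Sum = -149.94.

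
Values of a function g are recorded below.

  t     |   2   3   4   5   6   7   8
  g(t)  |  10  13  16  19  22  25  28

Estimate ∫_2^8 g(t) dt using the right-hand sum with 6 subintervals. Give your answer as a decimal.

123

Δt = 1.
Sum = 1·[13 + 16 + 19 + 22 + 25 + 28] = 123.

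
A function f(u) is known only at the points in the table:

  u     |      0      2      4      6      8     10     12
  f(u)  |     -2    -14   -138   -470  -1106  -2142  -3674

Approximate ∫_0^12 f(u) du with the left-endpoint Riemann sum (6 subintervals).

-7744

Δu = 2.
Sum = 2·[(-2) + (-14) + (-138) + (-470) + (-1106) + (-2142)] = -7744.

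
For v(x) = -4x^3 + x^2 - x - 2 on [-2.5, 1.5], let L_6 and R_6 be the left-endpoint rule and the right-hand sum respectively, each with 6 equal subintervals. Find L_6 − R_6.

56

L_6 ≈ 64.407407.
R_6 ≈ 8.407407.
L_6 − R_6 = 56.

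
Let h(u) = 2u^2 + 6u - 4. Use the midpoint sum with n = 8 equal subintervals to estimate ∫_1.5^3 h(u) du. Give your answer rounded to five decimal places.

Δu = (3 − 1.5)/8 = 0.1875.
Midpoints: 1.59375, 1.78125, 1.96875, 2.15625, 2.34375, 2.53125, 2.71875, 2.90625.
h(1.59375) = 5449/512, h(1.78125) = 6673/512, h(1.96875) = 7969/512, h(2.15625) = 9337/512, h(2.34375) = 10777/512, h(2.53125) = 12289/512, h(2.71875) = 13873/512, h(2.90625) = 15529/512.
Sum = Δu · [h(1.59375) + h(1.78125) + h(1.96875) + ...].
Sum ≈ 29.99121.

29.99121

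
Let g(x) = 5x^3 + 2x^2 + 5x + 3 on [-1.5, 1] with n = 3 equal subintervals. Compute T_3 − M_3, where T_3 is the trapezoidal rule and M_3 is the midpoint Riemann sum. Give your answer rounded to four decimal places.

T_3 ≈ 1.707176.
M_3 ≈ 2.466725.
T_3 − M_3 ≈ -0.7595.

-0.7595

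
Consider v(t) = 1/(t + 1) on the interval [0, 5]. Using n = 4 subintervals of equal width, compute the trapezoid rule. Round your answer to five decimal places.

1.90502

Δt = (5 − 0)/4 = 1.25.
v(0) = 1, v(1.25) = 4/9, v(2.5) = 2/7, v(3.75) = 4/19, v(5) = 1/6.
T_4 = (Δt/2)·[v(t_0) + 2v(t_1) + 2v(t_2) + 2v(t_3) + v(t_4)].
Sum ≈ 1.90502.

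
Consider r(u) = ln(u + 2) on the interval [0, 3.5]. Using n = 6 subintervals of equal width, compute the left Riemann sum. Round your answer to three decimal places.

Δu = (3.5 − 0)/6 = 7/12.
Left endpoints: 0, 7/12, 7/6, 1.75, 7/3, 35/12.
r(0) ≈ 0.693, r(7/12) ≈ 0.949, r(7/6) ≈ 1.153, r(1.75) ≈ 1.322, r(7/3) ≈ 1.466, r(35/12) ≈ 1.593.
Sum = Δu · [r(0) + r(7/12) + r(7/6) + ...].
Sum ≈ 4.186.

4.186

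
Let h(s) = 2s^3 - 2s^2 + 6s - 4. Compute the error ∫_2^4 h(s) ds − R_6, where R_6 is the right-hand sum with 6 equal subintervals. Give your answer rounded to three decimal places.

-17.259

Exact integral: ∫_2^4 h(s) ds ≈ 110.66667.
R_6 ≈ 127.92593.
Error ≈ 110.66667 − 127.92593 ≈ -17.259.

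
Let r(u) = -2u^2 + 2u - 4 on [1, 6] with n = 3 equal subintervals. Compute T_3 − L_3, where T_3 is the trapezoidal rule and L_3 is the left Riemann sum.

T_3 ≈ -132.96296.
L_3 ≈ -82.96296.
T_3 − L_3 = -50.

-50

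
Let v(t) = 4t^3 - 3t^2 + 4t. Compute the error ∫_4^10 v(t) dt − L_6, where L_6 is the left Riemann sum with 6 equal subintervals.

1677

Exact integral: ∫_4^10 v(t) dt = 8976.
L_6 = 7299.
Error = 8976 − 7299 = 1677.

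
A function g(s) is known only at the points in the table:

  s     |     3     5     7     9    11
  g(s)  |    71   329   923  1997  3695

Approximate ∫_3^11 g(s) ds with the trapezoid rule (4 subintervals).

10264

Δs = 2.
T_4 = (2/2)·[71 + 2·329 + 2·923 + 2·1997 + 3695] = 10264.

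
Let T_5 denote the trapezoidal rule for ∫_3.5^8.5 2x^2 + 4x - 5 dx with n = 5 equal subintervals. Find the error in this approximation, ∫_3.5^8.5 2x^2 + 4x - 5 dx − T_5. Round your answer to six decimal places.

-1.666667

Exact integral: ∫_3.5^8.5 f(x) dx ≈ 475.83333333.
T_5 = 477.5.
Error ≈ 475.83333333 − 477.5 ≈ -1.666667.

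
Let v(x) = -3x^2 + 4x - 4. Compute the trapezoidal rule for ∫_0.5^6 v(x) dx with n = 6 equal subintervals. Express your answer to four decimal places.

Δx = (6 − 0.5)/6 = 11/12.
v(0.5) = -2.75, v(17/12) = -209/48, v(7/3) = -11, v(3.25) = -22.6875, v(25/6) = -473/12, v(61/12) = -61.1875, v(6) = -88.
T_6 = (Δx/2)·[v(x_0) + 2v(x_1) + ... + 2v(x_{5}) + v(x_6)].
Sum ≈ -168.6858.

-168.6858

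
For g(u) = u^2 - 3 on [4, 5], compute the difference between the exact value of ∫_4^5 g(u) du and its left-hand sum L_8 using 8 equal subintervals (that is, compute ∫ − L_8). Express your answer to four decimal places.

0.5599

Exact integral: ∫_4^5 g(u) du ≈ 17.333333.
L_8 = 16.7734375.
Error ≈ 17.333333 − 16.7734375 ≈ 0.5599.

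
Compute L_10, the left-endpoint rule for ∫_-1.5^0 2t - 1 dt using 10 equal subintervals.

-3.975

Δt = (0 − (-1.5))/10 = 0.15.
Left endpoints: -1.5, -1.35, -1.2, -1.05, -0.9, -0.75, -0.6, -0.45, -0.3, -0.15.
f(-1.5) = -4, f(-1.35) = -3.7, f(-1.2) = -3.4, f(-1.05) = -3.1, f(-0.9) = -2.8, f(-0.75) = -2.5, f(-0.6) = -2.2, f(-0.45) = -1.9, f(-0.3) = -1.6, f(-0.15) = -1.3.
Sum = Δt · [f(-1.5) + f(-1.35) + f(-1.2) + ...].
Sum = -3.975.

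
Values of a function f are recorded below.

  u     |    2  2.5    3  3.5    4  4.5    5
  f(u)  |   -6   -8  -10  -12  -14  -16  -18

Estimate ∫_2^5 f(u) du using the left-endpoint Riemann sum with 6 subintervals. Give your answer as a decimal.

-33

Δu = 0.5.
Sum = 0.5·[(-6) + (-8) + (-10) + (-12) + (-14) + (-16)] = -33.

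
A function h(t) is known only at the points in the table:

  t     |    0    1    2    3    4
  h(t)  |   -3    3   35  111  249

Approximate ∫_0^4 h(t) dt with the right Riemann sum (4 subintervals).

398

Δt = 1.
Sum = 1·[3 + 35 + 111 + 249] = 398.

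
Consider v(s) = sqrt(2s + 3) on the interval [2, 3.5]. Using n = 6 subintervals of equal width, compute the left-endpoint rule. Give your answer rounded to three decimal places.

Δs = (3.5 − 2)/6 = 0.25.
Left endpoints: 2, 2.25, 2.5, 2.75, 3, 3.25.
v(2) ≈ 2.646, v(2.25) ≈ 2.739, v(2.5) ≈ 2.828, v(2.75) ≈ 2.915, v(3) ≈ 3.000, v(3.25) ≈ 3.082.
Sum = Δs · [v(2) + v(2.25) + v(2.5) + ...].
Sum ≈ 4.303.

4.303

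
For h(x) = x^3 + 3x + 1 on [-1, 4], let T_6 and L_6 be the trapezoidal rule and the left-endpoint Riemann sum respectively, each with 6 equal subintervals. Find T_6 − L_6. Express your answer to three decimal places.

33.333

T_6 ≈ 93.85417.
L_6 ≈ 60.52083.
T_6 − L_6 ≈ 33.333.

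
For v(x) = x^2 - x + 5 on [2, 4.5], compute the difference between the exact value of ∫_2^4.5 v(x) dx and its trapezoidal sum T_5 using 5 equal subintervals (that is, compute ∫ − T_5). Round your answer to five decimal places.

-0.10417

Exact integral: ∫_2^4.5 v(x) dx ≈ 32.0833333.
T_5 = 32.1875.
Error ≈ 32.0833333 − 32.1875 ≈ -0.10417.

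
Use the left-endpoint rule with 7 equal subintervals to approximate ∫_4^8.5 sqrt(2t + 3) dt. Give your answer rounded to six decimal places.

Δt = (8.5 − 4)/7 = 9/14.
Left endpoints: 4, 65/14, 37/7, 83/14, 46/7, 101/14, 55/7.
f(4) ≈ 3.316625, f(65/14) ≈ 3.505098, f(37/7) ≈ 3.683942, f(83/14) ≈ 3.854496, f(46/7) ≈ 4.017817, f(101/14) ≈ 4.174754, f(55/7) ≈ 4.326001.
Sum = Δt · [f(4) + f(65/14) + f(37/7) + ...].
Sum ≈ 17.279186.

17.279186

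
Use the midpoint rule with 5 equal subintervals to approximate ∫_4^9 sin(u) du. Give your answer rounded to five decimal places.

Δu = (9 − 4)/5 = 1.
Midpoints: 4.5, 5.5, 6.5, 7.5, 8.5.
f(4.5) ≈ -0.97753, f(5.5) ≈ -0.70554, f(6.5) ≈ 0.21512, f(7.5) ≈ 0.93800, f(8.5) ≈ 0.79849.
Sum = Δu · [f(4.5) + f(5.5) + f(6.5) + f(7.5) + f(8.5)].
Sum ≈ 0.26854.

0.26854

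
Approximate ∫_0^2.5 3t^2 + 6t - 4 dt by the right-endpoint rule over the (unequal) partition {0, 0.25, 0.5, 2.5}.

58.859375

Subinterval widths: 0.25, 0.25, 2.
Right endpoints: 0.25, 0.5, 2.5.
f(0.25) = -2.3125, f(0.5) = -0.25, f(2.5) = 29.75.
Sum = Σ Δt_i · f(t_i).
Sum = 58.859375.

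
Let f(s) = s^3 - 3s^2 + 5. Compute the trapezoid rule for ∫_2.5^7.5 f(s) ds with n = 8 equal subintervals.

Δs = (7.5 − 2.5)/8 = 0.625.
f(2.5) = 1.875, f(3.125) = 3185/512, f(3.75) = 15.546875, f(4.375) = 16035/512, f(5) = 55, f(5.625) = 45085/512, f(6.25) = 131.953125, f(6.875) = 96335/512, f(7.5) = 258.125.
T_8 = (Δs/2)·[f(s_0) + 2f(s_1) + ... + 2f(s_{7}) + f(s_8)].
Sum = 403.90625.

403.90625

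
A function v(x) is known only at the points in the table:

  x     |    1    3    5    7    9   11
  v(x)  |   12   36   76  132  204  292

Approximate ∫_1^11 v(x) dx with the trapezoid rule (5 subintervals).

Δx = 2.
T_5 = (2/2)·[12 + 2·36 + 2·76 + 2·132 + 2·204 + 292] = 1200.

1200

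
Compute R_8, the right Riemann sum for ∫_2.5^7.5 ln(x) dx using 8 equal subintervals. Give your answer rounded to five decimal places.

8.15571

Δx = (7.5 − 2.5)/8 = 0.625.
Right endpoints: 3.125, 3.75, 4.375, 5, 5.625, 6.25, 6.875, 7.5.
f(3.125) ≈ 1.13943, f(3.75) ≈ 1.32176, f(4.375) ≈ 1.47591, f(5) ≈ 1.60944, f(5.625) ≈ 1.72722, f(6.25) ≈ 1.83258, f(6.875) ≈ 1.92789, f(7.5) ≈ 2.01490.
Sum = Δx · [f(3.125) + f(3.75) + f(4.375) + ...].
Sum ≈ 8.15571.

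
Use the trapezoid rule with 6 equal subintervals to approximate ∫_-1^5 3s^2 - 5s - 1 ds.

Δs = (5 − (-1))/6 = 1.
f(-1) = 7, f(0) = -1, f(1) = -3, f(2) = 1, f(3) = 11, f(4) = 27, f(5) = 49.
T_6 = (Δs/2)·[f(s_0) + 2f(s_1) + ... + 2f(s_{5}) + f(s_6)].
Sum = 63.

63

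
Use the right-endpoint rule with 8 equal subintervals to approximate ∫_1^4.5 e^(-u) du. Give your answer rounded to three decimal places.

0.284

Δu = (4.5 − 1)/8 = 0.4375.
Right endpoints: 1.4375, 1.875, 2.3125, 2.75, 3.1875, 3.625, 4.0625, 4.5.
f(1.4375) ≈ 0.238, f(1.875) ≈ 0.153, f(2.3125) ≈ 0.099, f(2.75) ≈ 0.064, f(3.1875) ≈ 0.041, f(3.625) ≈ 0.027, f(4.0625) ≈ 0.017, f(4.5) ≈ 0.011.
Sum = Δu · [f(1.4375) + f(1.875) + f(2.3125) + ...].
Sum ≈ 0.284.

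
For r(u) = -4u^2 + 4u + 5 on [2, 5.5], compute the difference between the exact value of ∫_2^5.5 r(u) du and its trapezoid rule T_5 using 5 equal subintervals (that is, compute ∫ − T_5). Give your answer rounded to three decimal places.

1.143

Exact integral: ∫_2^5.5 r(u) du ≈ -141.16667.
T_5 = -142.31.
Error ≈ -141.16667 − (-142.31) ≈ 1.143.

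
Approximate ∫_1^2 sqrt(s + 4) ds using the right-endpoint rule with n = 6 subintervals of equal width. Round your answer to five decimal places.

2.36214

Δs = (2 − 1)/6 = 1/6.
Right endpoints: 7/6, 4/3, 1.5, 5/3, 11/6, 2.
f(7/6) ≈ 2.27303, f(4/3) ≈ 2.30940, f(1.5) ≈ 2.34521, f(5/3) ≈ 2.38048, f(11/6) ≈ 2.41523, f(2) ≈ 2.44949.
Sum = Δs · [f(7/6) + f(4/3) + f(1.5) + ...].
Sum ≈ 2.36214.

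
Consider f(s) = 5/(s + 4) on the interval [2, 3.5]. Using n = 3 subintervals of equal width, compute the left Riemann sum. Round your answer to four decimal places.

1.1584

Δs = (3.5 − 2)/3 = 0.5.
Left endpoints: 2, 2.5, 3.
f(2) = 5/6, f(2.5) = 10/13, f(3) = 5/7.
Sum = Δs · [f(2) + f(2.5) + f(3)].
Sum ≈ 1.1584.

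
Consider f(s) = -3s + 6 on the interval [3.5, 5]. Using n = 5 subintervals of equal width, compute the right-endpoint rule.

-10.8

Δs = (5 − 3.5)/5 = 0.3.
Right endpoints: 3.8, 4.1, 4.4, 4.7, 5.
f(3.8) = -5.4, f(4.1) = -6.3, f(4.4) = -7.2, f(4.7) = -8.1, f(5) = -9.
Sum = Δs · [f(3.8) + f(4.1) + f(4.4) + f(4.7) + f(5)].
Sum = -10.8.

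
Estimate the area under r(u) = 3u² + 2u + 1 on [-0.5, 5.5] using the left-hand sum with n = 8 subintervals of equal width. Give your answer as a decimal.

Δu = (5.5 − (-0.5))/8 = 0.75.
Left endpoints: -0.5, 0.25, 1, 1.75, 2.5, 3.25, 4, 4.75.
r(-0.5) = 0.75, r(0.25) = 1.6875, r(1) = 6, r(1.75) = 13.6875, r(2.5) = 24.75, r(3.25) = 39.1875, r(4) = 57, r(4.75) = 78.1875.
Sum = Δu · [r(-0.5) + r(0.25) + r(1) + ...].
Sum = 165.9375.

165.9375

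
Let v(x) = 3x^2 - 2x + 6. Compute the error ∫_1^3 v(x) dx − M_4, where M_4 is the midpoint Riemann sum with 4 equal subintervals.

0.125

Exact integral: ∫_1^3 v(x) dx = 30.
M_4 = 29.875.
Error = 30 − 29.875 = 0.125.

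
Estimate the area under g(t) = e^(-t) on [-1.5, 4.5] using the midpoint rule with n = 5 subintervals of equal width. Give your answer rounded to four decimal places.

Δt = (4.5 − (-1.5))/5 = 1.2.
Midpoints: -0.9, 0.3, 1.5, 2.7, 3.9.
g(-0.9) ≈ 2.4596, g(0.3) ≈ 0.7408, g(1.5) ≈ 0.2231, g(2.7) ≈ 0.0672, g(3.9) ≈ 0.0202.
Sum = Δt · [g(-0.9) + g(0.3) + g(1.5) + g(2.7) + g(3.9)].
Sum ≈ 4.2132.

4.2132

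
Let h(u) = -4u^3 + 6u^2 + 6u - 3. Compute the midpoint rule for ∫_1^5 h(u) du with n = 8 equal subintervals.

-313.5

Δu = (5 − 1)/8 = 0.5.
Midpoints: 1.25, 1.75, 2.25, 2.75, 3.25, 3.75, 4.25, 4.75.
h(1.25) = 6.0625, h(1.75) = 4.4375, h(2.25) = -4.6875, h(2.75) = -24.3125, h(3.25) = -57.4375, h(3.75) = -107.0625, h(4.25) = -176.1875, h(4.75) = -267.8125.
Sum = Δu · [h(1.25) + h(1.75) + h(2.25) + ...].
Sum = -313.5.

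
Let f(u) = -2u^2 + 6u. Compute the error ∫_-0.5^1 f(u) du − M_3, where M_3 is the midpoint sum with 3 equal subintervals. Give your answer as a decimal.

Exact integral: ∫_-0.5^1 f(u) du = 1.5.
M_3 = 1.5625.
Error = 1.5 − 1.5625 = -0.0625.

-0.0625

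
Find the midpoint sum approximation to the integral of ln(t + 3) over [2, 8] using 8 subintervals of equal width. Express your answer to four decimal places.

Δt = (8 − 2)/8 = 0.75.
Midpoints: 2.375, 3.125, 3.875, 4.625, 5.375, 6.125, 6.875, 7.625.
f(2.375) ≈ 1.6818, f(3.125) ≈ 1.8124, f(3.875) ≈ 1.9279, f(4.625) ≈ 2.0314, f(5.375) ≈ 2.1253, f(6.125) ≈ 2.2110, f(6.875) ≈ 2.2900, f(7.625) ≈ 2.3632.
Sum = Δt · [f(2.375) + f(3.125) + f(3.875) + ...].
Sum ≈ 12.3322.

12.3322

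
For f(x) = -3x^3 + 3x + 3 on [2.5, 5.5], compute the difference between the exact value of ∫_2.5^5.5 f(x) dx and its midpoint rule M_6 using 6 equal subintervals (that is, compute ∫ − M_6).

Exact integral: ∫_2.5^5.5 f(x) dx = -612.
M_6 = -609.75.
Error = -612 − (-609.75) = -2.25.

-2.25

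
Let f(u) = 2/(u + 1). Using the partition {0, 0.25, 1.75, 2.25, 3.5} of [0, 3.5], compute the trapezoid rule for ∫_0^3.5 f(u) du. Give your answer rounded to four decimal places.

3.1935

Subinterval widths: 0.25, 1.5, 0.5, 1.25.
f(0) = 2, f(0.25) = 1.6, f(1.75) = 8/11, f(2.25) = 8/13, f(3.5) = 4/9.
On each subinterval the trapezoid contributes (Δu_i/2)·[f(u_{i-1}) + f(u_i)].
Sum ≈ 3.1935.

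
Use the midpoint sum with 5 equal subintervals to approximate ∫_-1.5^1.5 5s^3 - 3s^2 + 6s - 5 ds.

Δs = (1.5 − (-1.5))/5 = 0.6.
Midpoints: -1.2, -0.6, 0, 0.6, 1.2.
f(-1.2) = -25.16, f(-0.6) = -10.76, f(0) = -5, f(0.6) = -1.4, f(1.2) = 6.52.
Sum = Δs · [f(-1.2) + f(-0.6) + f(0) + f(0.6) + f(1.2)].
Sum = -21.48.

-21.48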